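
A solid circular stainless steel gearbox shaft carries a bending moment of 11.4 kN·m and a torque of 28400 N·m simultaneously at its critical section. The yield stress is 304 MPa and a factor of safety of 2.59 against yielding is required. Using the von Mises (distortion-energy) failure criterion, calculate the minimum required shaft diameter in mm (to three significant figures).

σ_allow = σ_y/n = 304/2.59 = 117.4 MPa.
For a solid shaft σ_b = 32M/(πd³) and τ = 16T/(πd³), so the von Mises stress is σ' = (16/πd³)·√(4M²+3T²).
√(4M²+3T²) = √(4×(1.140×10^7)² + 3×(2.840×10^7)²) = 5.422×10^7 N·mm.
d³ = 16×5.422×10^7/(π×117.4) = 2.353×10^6 mm³.
d = 133.0 mm.

d = 133 mm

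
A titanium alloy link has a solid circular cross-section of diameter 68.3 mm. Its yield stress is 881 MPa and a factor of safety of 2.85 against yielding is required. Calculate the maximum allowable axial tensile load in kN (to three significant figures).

F_allow = 1130 kN

σ_allow = 881/2.85 = 309.1 MPa.
A = πd²/4 = π×68.3²/4 = 3664 mm².
F_allow = σ_allow × A = 309.1×3664 = 1.133×10^6 N.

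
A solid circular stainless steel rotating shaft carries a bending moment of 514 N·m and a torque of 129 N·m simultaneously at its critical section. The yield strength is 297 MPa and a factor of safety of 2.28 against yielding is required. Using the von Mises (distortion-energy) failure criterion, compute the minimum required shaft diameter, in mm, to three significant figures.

d = 34.5 mm

σ_allow = σ_y/n = 297/2.28 = 130.3 MPa.
For a solid shaft σ_b = 32M/(πd³) and τ = 16T/(πd³), so the von Mises stress is σ' = (16/πd³)·√(4M²+3T²).
√(4M²+3T²) = √(4×(514000)² + 3×(129000)²) = 1.052×10^6 N·mm.
d³ = 16×1.052×10^6/(π×130.3) = 41130 mm³.
d = 34.52 mm.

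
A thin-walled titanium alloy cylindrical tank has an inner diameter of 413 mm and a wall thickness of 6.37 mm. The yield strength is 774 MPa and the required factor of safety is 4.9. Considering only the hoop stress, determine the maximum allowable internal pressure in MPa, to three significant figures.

p_allow = 4.87 MPa

σ_allow = 774/4.9 = 158.0 MPa.
σ_h = pD/(2t) → p_allow = 2σ_allow t/D = 2×158.0×6.37/413 = 4.873 MPa.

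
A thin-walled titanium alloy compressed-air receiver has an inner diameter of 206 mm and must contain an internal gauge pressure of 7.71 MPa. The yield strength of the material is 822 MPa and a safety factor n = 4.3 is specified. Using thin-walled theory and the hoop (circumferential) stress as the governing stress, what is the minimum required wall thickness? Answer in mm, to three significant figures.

t = 4.15 mm

σ_allow = 822/4.3 = 191.2 MPa.
Hoop stress σ_h = pD/(2t), so t = pD/(2σ_allow) = 7.71×206/(2×191.2) = 4.154 mm.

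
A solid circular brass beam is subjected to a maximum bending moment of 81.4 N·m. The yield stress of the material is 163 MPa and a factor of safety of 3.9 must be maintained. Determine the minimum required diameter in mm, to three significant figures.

σ_allow = 163/3.9 = 41.79 MPa.
For a solid circular section σ = 32M/(πd³), so d³ = 32M/(π σ_allow) = 32×81400/(π×41.79) = 19840 mm³.
d = 27.07 mm.

d = 27.1 mm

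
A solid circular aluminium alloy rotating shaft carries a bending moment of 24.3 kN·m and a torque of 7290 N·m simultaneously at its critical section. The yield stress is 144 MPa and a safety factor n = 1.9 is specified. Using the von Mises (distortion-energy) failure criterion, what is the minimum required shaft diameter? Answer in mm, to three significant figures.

d = 150 mm

σ_allow = σ_y/n = 144/1.9 = 75.79 MPa.
For a solid shaft σ_b = 32M/(πd³) and τ = 16T/(πd³), so the von Mises stress is σ' = (16/πd³)·√(4M²+3T²).
√(4M²+3T²) = √(4×(2.430×10^7)² + 3×(7.290×10^6)²) = 5.021×10^7 N·mm.
d³ = 16×5.021×10^7/(π×75.79) = 3.374×10^6 mm³.
d = 150.0 mm.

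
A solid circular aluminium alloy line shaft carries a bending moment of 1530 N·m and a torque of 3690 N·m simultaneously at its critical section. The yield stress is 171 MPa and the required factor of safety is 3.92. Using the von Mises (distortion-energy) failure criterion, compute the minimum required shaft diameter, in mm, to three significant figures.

d = 93.9 mm

σ_allow = σ_y/n = 171/3.92 = 43.62 MPa.
For a solid shaft σ_b = 32M/(πd³) and τ = 16T/(πd³), so the von Mises stress is σ' = (16/πd³)·√(4M²+3T²).
√(4M²+3T²) = √(4×(1.530×10^6)² + 3×(3.690×10^6)²) = 7.086×10^6 N·mm.
d³ = 16×7.086×10^6/(π×43.62) = 827300 mm³.
d = 93.88 mm.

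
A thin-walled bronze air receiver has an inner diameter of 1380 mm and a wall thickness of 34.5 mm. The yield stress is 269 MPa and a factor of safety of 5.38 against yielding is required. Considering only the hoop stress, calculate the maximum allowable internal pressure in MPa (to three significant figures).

p_allow = 2.50 MPa

σ_allow = 269/5.38 = 50.00 MPa.
σ_h = pD/(2t) → p_allow = 2σ_allow t/D = 2×50.00×34.5/1380 = 2.500 MPa.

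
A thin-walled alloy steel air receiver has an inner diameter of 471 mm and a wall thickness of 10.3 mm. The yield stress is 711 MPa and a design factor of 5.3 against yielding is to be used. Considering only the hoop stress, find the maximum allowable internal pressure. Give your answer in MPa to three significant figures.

p_allow = 5.87 MPa

σ_allow = 711/5.3 = 134.2 MPa.
σ_h = pD/(2t) → p_allow = 2σ_allow t/D = 2×134.2×10.3/471 = 5.867 MPa.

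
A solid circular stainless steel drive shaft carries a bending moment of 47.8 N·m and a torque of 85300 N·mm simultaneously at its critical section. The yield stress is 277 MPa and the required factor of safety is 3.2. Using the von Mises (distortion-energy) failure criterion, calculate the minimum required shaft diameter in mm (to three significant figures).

d = 21.8 mm

σ_allow = σ_y/n = 277/3.2 = 86.56 MPa.
For a solid shaft σ_b = 32M/(πd³) and τ = 16T/(πd³), so the von Mises stress is σ' = (16/πd³)·√(4M²+3T²).
√(4M²+3T²) = √(4×(47800)² + 3×(85300)²) = 176000 N·mm.
d³ = 16×176000/(π×86.56) = 10350 mm³.
d = 21.80 mm.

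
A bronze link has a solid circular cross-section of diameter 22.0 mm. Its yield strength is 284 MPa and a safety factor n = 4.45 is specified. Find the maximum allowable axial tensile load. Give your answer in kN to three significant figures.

σ_allow = 284/4.45 = 63.82 MPa.
A = πd²/4 = π×22.0²/4 = 380.1 mm².
F_allow = σ_allow × A = 63.82×380.1 = 24260 N.

F_allow = 24.3 kN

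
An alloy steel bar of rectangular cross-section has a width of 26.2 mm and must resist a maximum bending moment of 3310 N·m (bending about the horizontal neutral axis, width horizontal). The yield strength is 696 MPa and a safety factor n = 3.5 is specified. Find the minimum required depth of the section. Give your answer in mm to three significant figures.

σ_allow = 696/3.5 = 198.9 MPa.
For a rectangular section σ = 6M/(bh²), so h² = 6M/(b σ_allow) = 6×3310000/(26.2×198.9) = 3812 mm².
h = 61.74 mm.

h = 61.7 mm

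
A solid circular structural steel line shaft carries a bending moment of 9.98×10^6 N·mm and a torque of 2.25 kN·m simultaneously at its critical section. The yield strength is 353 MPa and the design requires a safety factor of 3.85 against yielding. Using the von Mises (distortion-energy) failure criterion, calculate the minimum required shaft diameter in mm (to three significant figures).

σ_allow = σ_y/n = 353/3.85 = 91.69 MPa.
For a solid shaft σ_b = 32M/(πd³) and τ = 16T/(πd³), so the von Mises stress is σ' = (16/πd³)·√(4M²+3T²).
√(4M²+3T²) = √(4×(9.980×10^6)² + 3×(2.250×10^6)²) = 2.034×10^7 N·mm.
d³ = 16×2.034×10^7/(π×91.69) = 1.130×10^6 mm³.
d = 104.1 mm.

d = 104 mm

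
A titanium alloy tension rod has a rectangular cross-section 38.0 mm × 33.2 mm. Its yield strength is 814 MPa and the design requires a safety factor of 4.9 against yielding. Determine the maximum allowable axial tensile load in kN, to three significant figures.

F_allow = 210 kN

σ_allow = 814/4.9 = 166.1 MPa.
A = 38.0×33.2 = 1262 mm².
F_allow = σ_allow × A = 166.1×1262 = 209600 N.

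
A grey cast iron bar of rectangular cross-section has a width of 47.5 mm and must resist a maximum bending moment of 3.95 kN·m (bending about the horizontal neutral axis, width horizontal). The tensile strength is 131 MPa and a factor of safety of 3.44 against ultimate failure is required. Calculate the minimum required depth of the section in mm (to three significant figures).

h = 114 mm

σ_allow = 131/3.44 = 38.08 MPa.
For a rectangular section σ = 6M/(bh²), so h² = 6M/(b σ_allow) = 6×3950000/(47.5×38.08) = 13100 mm².
h = 114.5 mm.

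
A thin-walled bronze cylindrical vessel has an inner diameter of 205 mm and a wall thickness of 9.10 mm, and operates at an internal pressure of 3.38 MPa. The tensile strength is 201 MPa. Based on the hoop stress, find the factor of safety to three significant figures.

n = 5.28

σ_h = pD/(2t) = 3.38×205/(2×9.10) = 38.07 MPa.
n = 201/38.07 = 5.280.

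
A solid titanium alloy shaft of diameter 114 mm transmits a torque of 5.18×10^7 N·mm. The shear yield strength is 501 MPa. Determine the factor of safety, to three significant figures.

n = 2.81

τ = 16T/(πd³) = 16×5.1800×10^7/(π×114³) = 178.1 MPa.
n = τ_limit/τ = 501/178.1 = 2.814.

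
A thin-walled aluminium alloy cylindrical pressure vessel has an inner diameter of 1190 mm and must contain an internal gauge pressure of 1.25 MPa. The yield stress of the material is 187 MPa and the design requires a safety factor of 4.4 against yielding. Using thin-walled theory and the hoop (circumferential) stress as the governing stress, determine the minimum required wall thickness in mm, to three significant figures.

t = 17.5 mm

σ_allow = 187/4.4 = 42.50 MPa.
Hoop stress σ_h = pD/(2t), so t = pD/(2σ_allow) = 1.25×1190/(2×42.50) = 17.50 mm.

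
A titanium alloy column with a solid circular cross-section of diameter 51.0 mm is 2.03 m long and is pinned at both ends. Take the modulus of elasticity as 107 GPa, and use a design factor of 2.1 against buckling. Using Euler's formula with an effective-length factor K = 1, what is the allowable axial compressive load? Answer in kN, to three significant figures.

P_allow = 40.5 kN

I = πd⁴/64 = π×51.0⁴/64 = 332100 mm⁴.
Effective length L_e = KL = 1×2.03 m = 2030 mm.
Euler critical load P_cr = π²EI/L_e² = π²×107000×332100/2030² = 85100 N.
P_allow = P_cr/n = 85100/2.1 = 40520 N.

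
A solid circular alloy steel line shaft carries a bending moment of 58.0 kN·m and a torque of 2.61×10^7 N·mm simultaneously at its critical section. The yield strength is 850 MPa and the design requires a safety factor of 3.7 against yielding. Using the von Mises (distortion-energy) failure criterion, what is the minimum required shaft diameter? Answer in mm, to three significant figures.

d = 140 mm

σ_allow = σ_y/n = 850/3.7 = 229.7 MPa.
For a solid shaft σ_b = 32M/(πd³) and τ = 16T/(πd³), so the von Mises stress is σ' = (16/πd³)·√(4M²+3T²).
√(4M²+3T²) = √(4×(5.800×10^7)² + 3×(2.610×10^7)²) = 1.245×10^8 N·mm.
d³ = 16×1.245×10^8/(π×229.7) = 2.760×10^6 mm³.
d = 140.3 mm.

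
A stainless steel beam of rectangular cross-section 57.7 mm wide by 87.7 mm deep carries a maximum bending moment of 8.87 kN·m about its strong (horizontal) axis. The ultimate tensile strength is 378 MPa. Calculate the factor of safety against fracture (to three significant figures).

n = 3.15

Section modulus S = bh²/6 = 57.7×87.7²/6 = 73960 mm³.
σ = M/S = 8870000/73960 = 119.9 MPa.
n = 378/119.9 = 3.152.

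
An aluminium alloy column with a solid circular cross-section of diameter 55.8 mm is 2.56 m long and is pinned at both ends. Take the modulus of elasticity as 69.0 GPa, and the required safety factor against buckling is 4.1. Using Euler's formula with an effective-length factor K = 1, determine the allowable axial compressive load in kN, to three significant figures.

I = πd⁴/64 = π×55.8⁴/64 = 475900 mm⁴.
Effective length L_e = KL = 1×2.56 m = 2560 mm.
Euler critical load P_cr = π²EI/L_e² = π²×69000×475900/2560² = 49450 N.
P_allow = P_cr/n = 49450/4.1 = 12060 N.

P_allow = 12.1 kN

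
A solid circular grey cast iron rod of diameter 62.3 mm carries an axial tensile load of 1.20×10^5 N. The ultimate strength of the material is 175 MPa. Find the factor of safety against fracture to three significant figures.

A = πd²/4 = 3048 mm².
σ = F/A = 120000/3048 = 39.37 MPa.
n = 175/39.37 = 4.446.

n = 4.45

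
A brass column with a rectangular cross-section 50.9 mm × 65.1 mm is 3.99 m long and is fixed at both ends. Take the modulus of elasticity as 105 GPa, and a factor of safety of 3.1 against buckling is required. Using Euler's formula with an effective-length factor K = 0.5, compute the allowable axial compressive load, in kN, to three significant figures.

Buckling occurs about the weak axis: I_min = h·b³/12 = 65.1×50.9³/12 = 715400 mm⁴ (b = 50.9 mm is the smaller dimension).
Effective length L_e = KL = 0.5×3.99 m = 1995 mm.
Euler critical load P_cr = π²EI/L_e² = π²×105000×715400/1995² = 186300 N.
P_allow = P_cr/n = 186300/3.1 = 60090 N.

P_allow = 60.1 kN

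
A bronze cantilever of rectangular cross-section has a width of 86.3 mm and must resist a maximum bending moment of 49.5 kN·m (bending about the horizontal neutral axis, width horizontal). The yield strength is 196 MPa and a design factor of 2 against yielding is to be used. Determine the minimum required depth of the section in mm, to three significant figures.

h = 187 mm

σ_allow = 196/2 = 98.00 MPa.
For a rectangular section σ = 6M/(bh²), so h² = 6M/(b σ_allow) = 6×4.9500×10^7/(86.3×98.00) = 35120 mm².
h = 187.4 mm.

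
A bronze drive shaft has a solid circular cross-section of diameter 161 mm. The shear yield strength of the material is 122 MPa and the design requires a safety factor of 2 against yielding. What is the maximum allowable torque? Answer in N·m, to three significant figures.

τ_allow = 122/2 = 61.00 MPa.
For a solid shaft T_allow = τ_allow·πd³/16; πd³/16 = π×161³/16 = 819400 mm³.
T_allow = 61.00×819400 = 4.998×10^7 N·mm = 49980 N·m.

T_allow = 50000 N·m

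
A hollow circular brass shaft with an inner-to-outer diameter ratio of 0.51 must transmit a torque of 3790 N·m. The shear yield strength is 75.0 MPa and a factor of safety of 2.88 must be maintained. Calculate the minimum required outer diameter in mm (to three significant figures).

d_o = 92.6 mm

τ_allow = 75.0/2.88 = 26.04 MPa.
For a hollow shaft τ = 16T/[πd_o³(1−k⁴)] with k = 0.51, so 1−k⁴ = 0.9323.
d_o³ = 16T/[π τ_allow (1−k⁴)] = 16×3790000/(π×26.04×0.9323) = 795000 mm³.
d_o = 92.64 mm.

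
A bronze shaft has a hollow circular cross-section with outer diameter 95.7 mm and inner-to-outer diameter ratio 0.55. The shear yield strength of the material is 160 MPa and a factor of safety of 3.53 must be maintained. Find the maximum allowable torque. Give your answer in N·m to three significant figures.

T_allow = 7090 N·m

τ_allow = 160/3.53 = 45.33 MPa.
For a hollow shaft T_allow = τ_allow·πd_o³(1−k⁴)/16 with 1−k⁴ = 0.9085, so πd_o³(1−k⁴)/16 = 156300 mm³.
T_allow = 45.33×156300 = 7.087×10^6 N·mm = 7087 N·m.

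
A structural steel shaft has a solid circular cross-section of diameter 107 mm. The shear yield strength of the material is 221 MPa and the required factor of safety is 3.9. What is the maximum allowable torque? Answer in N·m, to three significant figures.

T_allow = 13600 N·m

τ_allow = 221/3.9 = 56.67 MPa.
For a solid shaft T_allow = τ_allow·πd³/16; πd³/16 = π×107³/16 = 240500 mm³.
T_allow = 56.67×240500 = 1.363×10^7 N·mm = 13630 N·m.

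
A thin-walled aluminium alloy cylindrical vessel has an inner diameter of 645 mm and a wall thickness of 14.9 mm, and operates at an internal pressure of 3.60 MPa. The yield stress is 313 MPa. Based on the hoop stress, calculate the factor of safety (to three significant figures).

σ_h = pD/(2t) = 3.60×645/(2×14.9) = 77.92 MPa.
n = 313/77.92 = 4.017.

n = 4.02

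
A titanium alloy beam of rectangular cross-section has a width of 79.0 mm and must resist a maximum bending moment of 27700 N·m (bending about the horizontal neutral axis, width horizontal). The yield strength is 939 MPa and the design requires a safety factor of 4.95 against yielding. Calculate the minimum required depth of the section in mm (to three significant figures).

h = 105 mm

σ_allow = 939/4.95 = 189.7 MPa.
For a rectangular section σ = 6M/(bh²), so h² = 6M/(b σ_allow) = 6×2.7700×10^7/(79.0×189.7) = 11090 mm².
h = 105.3 mm.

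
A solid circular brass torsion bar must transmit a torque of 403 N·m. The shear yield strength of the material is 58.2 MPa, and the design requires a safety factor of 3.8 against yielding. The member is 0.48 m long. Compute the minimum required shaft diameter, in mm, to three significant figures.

Allowable shear stress τ_allow = 58.2/3.8 = 15.32 MPa.
For a solid shaft τ = 16T/(πd³), so d³ = 16T/(π τ_allow) = 16×403000/(π×15.32) = 134000 mm³.
d = (134000)^(1/3) = 51.17 mm.

d = 51.2 mm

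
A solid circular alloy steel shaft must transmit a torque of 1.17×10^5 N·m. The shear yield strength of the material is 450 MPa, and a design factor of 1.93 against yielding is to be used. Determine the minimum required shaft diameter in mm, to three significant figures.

Allowable shear stress τ_allow = 450/1.93 = 233.2 MPa.
For a solid shaft τ = 16T/(πd³), so d³ = 16T/(π τ_allow) = 16×1.1700×10^8/(π×233.2) = 2.556×10^6 mm³.
d = (2.556×10^6)^(1/3) = 136.7 mm.

d = 137 mm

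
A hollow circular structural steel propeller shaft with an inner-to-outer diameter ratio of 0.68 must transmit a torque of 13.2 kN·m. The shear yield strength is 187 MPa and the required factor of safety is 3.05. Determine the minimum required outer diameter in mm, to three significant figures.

τ_allow = 187/3.05 = 61.31 MPa.
For a hollow shaft τ = 16T/[πd_o³(1−k⁴)] with k = 0.68, so 1−k⁴ = 0.7862.
d_o³ = 16T/[π τ_allow (1−k⁴)] = 16×1.3200×10^7/(π×61.31×0.7862) = 1.395×10^6 mm³.
d_o = 111.7 mm.

d_o = 112 mm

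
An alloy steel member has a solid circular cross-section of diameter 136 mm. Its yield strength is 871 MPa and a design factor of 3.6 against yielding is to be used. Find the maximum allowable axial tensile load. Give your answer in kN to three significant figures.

F_allow = 3510 kN

σ_allow = 871/3.6 = 241.9 MPa.
A = πd²/4 = π×136²/4 = 14530 mm².
F_allow = σ_allow × A = 241.9×14530 = 3.515×10^6 N.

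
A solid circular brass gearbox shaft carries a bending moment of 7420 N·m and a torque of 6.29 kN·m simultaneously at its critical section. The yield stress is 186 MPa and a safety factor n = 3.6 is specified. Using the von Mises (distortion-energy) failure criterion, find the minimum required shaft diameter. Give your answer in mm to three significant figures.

d = 122 mm

σ_allow = σ_y/n = 186/3.6 = 51.67 MPa.
For a solid shaft σ_b = 32M/(πd³) and τ = 16T/(πd³), so the von Mises stress is σ' = (16/πd³)·√(4M²+3T²).
√(4M²+3T²) = √(4×(7.420×10^6)² + 3×(6.290×10^6)²) = 1.841×10^7 N·mm.
d³ = 16×1.841×10^7/(π×51.67) = 1.815×10^6 mm³.
d = 122.0 mm.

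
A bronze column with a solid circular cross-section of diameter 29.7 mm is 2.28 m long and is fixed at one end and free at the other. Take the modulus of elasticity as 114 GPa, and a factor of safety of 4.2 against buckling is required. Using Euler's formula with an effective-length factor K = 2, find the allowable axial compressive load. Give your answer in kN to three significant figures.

P_allow = 0.492 kN

I = πd⁴/64 = π×29.7⁴/64 = 38190 mm⁴.
Effective length L_e = KL = 2×2.28 m = 4560 mm.
Euler critical load P_cr = π²EI/L_e² = π²×114000×38190/4560² = 2067 N.
P_allow = P_cr/n = 2067/4.2 = 492.1 N.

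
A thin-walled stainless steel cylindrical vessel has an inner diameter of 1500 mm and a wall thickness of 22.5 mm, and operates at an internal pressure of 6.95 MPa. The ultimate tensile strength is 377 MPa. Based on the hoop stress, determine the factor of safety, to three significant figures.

σ_h = pD/(2t) = 6.95×1500/(2×22.5) = 231.7 MPa.
n = 377/231.7 = 1.627.

n = 1.63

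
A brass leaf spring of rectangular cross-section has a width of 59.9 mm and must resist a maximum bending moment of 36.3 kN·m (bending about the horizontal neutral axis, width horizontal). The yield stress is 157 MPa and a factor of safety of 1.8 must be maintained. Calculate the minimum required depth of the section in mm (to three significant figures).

σ_allow = 157/1.8 = 87.22 MPa.
For a rectangular section σ = 6M/(bh²), so h² = 6M/(b σ_allow) = 6×3.6300×10^7/(59.9×87.22) = 41690 mm².
h = 204.2 mm.

h = 204 mm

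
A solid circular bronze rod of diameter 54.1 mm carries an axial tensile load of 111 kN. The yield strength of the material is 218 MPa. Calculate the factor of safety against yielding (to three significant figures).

A = πd²/4 = 2299 mm².
σ = F/A = 111000/2299 = 48.29 MPa.
n = 218/48.29 = 4.515.

n = 4.51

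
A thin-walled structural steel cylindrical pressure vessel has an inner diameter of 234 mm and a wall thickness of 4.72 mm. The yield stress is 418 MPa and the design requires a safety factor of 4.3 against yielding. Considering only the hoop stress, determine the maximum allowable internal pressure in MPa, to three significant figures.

p_allow = 3.92 MPa

σ_allow = 418/4.3 = 97.21 MPa.
σ_h = pD/(2t) → p_allow = 2σ_allow t/D = 2×97.21×4.72/234 = 3.922 MPa.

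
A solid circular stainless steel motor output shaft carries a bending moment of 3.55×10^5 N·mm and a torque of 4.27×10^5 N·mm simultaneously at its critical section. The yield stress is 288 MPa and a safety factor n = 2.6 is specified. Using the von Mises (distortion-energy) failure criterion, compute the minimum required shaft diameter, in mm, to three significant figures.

σ_allow = σ_y/n = 288/2.6 = 110.8 MPa.
For a solid shaft σ_b = 32M/(πd³) and τ = 16T/(πd³), so the von Mises stress is σ' = (16/πd³)·√(4M²+3T²).
√(4M²+3T²) = √(4×(355000)² + 3×(427000)²) = 1.025×10^6 N·mm.
d³ = 16×1.025×10^6/(π×110.8) = 47140 mm³.
d = 36.12 mm.

d = 36.1 mm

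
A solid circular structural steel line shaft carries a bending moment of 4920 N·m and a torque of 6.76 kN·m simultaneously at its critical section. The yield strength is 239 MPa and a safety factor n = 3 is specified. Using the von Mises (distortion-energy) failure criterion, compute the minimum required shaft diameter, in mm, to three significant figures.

σ_allow = σ_y/n = 239/3 = 79.67 MPa.
For a solid shaft σ_b = 32M/(πd³) and τ = 16T/(πd³), so the von Mises stress is σ' = (16/πd³)·√(4M²+3T²).
√(4M²+3T²) = √(4×(4.920×10^6)² + 3×(6.760×10^6)²) = 1.529×10^7 N·mm.
d³ = 16×1.529×10^7/(π×79.67) = 977700 mm³.
d = 99.25 mm.

d = 99.3 mm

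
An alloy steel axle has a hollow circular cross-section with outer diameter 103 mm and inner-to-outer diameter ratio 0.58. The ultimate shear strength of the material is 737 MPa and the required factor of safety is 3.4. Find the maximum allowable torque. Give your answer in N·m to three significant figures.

T_allow = 41200 N·m

τ_allow = 737/3.4 = 216.8 MPa.
For a hollow shaft T_allow = τ_allow·πd_o³(1−k⁴)/16 with 1−k⁴ = 0.8868, so πd_o³(1−k⁴)/16 = 190300 mm³.
T_allow = 216.8×190300 = 4.125×10^7 N·mm = 41250 N·m.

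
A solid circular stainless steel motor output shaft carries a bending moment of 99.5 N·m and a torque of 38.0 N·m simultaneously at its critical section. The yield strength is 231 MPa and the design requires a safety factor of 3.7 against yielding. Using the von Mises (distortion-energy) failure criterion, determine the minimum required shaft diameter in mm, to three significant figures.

d = 25.8 mm

σ_allow = σ_y/n = 231/3.7 = 62.43 MPa.
For a solid shaft σ_b = 32M/(πd³) and τ = 16T/(πd³), so the von Mises stress is σ' = (16/πd³)·√(4M²+3T²).
√(4M²+3T²) = √(4×(99500)² + 3×(38000)²) = 209600 N·mm.
d³ = 16×209600/(π×62.43) = 17100 mm³.
d = 25.76 mm.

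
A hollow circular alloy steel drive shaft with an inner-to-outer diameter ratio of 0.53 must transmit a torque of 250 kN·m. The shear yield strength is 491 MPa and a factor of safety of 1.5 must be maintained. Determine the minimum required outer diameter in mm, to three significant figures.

τ_allow = 491/1.5 = 327.3 MPa.
For a hollow shaft τ = 16T/[πd_o³(1−k⁴)] with k = 0.53, so 1−k⁴ = 0.9211.
d_o³ = 16T/[π τ_allow (1−k⁴)] = 16×2.5000×10^8/(π×327.3×0.9211) = 4.223×10^6 mm³.
d_o = 161.6 mm.

d_o = 162 mm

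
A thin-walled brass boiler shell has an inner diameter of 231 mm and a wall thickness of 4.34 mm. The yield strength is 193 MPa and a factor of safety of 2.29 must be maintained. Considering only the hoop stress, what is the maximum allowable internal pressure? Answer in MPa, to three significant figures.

σ_allow = 193/2.29 = 84.28 MPa.
σ_h = pD/(2t) → p_allow = 2σ_allow t/D = 2×84.28×4.34/231 = 3.167 MPa.

p_allow = 3.17 MPa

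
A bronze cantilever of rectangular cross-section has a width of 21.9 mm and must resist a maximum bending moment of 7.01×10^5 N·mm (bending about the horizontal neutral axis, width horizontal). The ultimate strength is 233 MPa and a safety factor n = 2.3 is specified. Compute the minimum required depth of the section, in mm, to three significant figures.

σ_allow = 233/2.3 = 101.3 MPa.
For a rectangular section σ = 6M/(bh²), so h² = 6M/(b σ_allow) = 6×701000/(21.9×101.3) = 1896 mm².
h = 43.54 mm.

h = 43.5 mm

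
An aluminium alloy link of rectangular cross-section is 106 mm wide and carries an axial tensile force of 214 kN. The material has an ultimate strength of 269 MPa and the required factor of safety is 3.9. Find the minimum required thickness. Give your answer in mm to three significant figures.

σ_allow = 269/3.9 = 68.97 MPa.
Required area A = F/σ_allow = 214000/68.97 = 3103 mm².
t = A/w = 3103/106 = 29.27 mm.

t = 29.3 mm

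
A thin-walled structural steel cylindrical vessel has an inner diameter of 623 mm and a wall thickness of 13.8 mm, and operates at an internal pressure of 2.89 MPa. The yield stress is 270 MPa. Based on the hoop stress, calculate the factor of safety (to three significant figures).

n = 4.14

σ_h = pD/(2t) = 2.89×623/(2×13.8) = 65.23 MPa.
n = 270/65.23 = 4.139.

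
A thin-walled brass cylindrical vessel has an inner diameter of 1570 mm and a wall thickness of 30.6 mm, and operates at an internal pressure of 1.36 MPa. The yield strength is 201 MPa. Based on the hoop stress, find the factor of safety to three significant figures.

σ_h = pD/(2t) = 1.36×1570/(2×30.6) = 34.89 MPa.
n = 201/34.89 = 5.761.

n = 5.76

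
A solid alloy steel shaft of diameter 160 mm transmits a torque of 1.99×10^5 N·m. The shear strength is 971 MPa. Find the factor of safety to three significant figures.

n = 3.92

τ = 16T/(πd³) = 16×1.9900×10^8/(π×160³) = 247.4 MPa.
n = τ_limit/τ = 971/247.4 = 3.924.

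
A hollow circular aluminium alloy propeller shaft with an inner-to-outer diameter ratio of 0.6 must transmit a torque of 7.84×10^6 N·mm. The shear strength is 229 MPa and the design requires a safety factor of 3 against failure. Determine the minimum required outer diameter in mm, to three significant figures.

τ_allow = 229/3 = 76.33 MPa.
For a hollow shaft τ = 16T/[πd_o³(1−k⁴)] with k = 0.6, so 1−k⁴ = 0.8704.
d_o³ = 16T/[π τ_allow (1−k⁴)] = 16×7840000/(π×76.33×0.8704) = 601000 mm³.
d_o = 84.39 mm.

d_o = 84.4 mm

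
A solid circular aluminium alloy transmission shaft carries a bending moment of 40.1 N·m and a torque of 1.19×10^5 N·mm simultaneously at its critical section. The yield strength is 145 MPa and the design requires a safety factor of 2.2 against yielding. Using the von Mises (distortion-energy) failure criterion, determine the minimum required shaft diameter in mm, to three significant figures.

σ_allow = σ_y/n = 145/2.2 = 65.91 MPa.
For a solid shaft σ_b = 32M/(πd³) and τ = 16T/(πd³), so the von Mises stress is σ' = (16/πd³)·√(4M²+3T²).
√(4M²+3T²) = √(4×(40100)² + 3×(119000)²) = 221200 N·mm.
d³ = 16×221200/(π×65.91) = 17090 mm³.
d = 25.76 mm.

d = 25.8 mm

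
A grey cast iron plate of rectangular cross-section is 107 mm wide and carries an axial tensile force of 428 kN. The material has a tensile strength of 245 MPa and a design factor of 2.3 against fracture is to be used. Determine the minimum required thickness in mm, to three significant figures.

t = 37.6 mm

σ_allow = 245/2.3 = 106.5 MPa.
Required area A = F/σ_allow = 428000/106.5 = 4018 mm².
t = A/w = 4018/107 = 37.55 mm.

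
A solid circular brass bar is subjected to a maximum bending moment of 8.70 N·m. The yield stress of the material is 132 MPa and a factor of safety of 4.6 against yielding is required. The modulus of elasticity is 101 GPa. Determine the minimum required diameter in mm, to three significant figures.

d = 14.6 mm

σ_allow = 132/4.6 = 28.70 MPa.
For a solid circular section σ = 32M/(πd³), so d³ = 32M/(π σ_allow) = 32×8700.0/(π×28.70) = 3088 mm³.
d = 14.56 mm.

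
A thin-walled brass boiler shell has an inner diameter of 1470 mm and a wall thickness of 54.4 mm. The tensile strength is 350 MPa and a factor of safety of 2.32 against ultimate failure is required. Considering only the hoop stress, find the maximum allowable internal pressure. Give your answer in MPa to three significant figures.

σ_allow = 350/2.32 = 150.9 MPa.
σ_h = pD/(2t) → p_allow = 2σ_allow t/D = 2×150.9×54.4/1470 = 11.17 MPa.

p_allow = 11.2 MPa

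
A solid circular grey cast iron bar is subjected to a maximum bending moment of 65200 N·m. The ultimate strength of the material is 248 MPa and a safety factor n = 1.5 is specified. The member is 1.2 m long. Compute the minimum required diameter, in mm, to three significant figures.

σ_allow = 248/1.5 = 165.3 MPa.
For a solid circular section σ = 32M/(πd³), so d³ = 32M/(π σ_allow) = 32×6.5200×10^7/(π×165.3) = 4.017×10^6 mm³.
d = 159.0 mm.

d = 159 mm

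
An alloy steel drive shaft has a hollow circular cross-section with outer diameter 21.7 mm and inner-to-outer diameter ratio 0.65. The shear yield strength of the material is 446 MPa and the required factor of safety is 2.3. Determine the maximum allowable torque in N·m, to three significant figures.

τ_allow = 446/2.3 = 193.9 MPa.
For a hollow shaft T_allow = τ_allow·πd_o³(1−k⁴)/16 with 1−k⁴ = 0.8215, so πd_o³(1−k⁴)/16 = 1648 mm³.
T_allow = 193.9×1648 = 319600 N·mm = 319.6 N·m.

T_allow = 320 N·m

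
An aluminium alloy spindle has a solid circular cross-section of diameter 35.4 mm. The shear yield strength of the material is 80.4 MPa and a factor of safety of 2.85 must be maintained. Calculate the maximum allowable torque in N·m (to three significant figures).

τ_allow = 80.4/2.85 = 28.21 MPa.
For a solid shaft T_allow = τ_allow·πd³/16; πd³/16 = π×35.4³/16 = 8710 mm³.
T_allow = 28.21×8710 = 245700 N·mm = 245.7 N·m.

T_allow = 246 N·m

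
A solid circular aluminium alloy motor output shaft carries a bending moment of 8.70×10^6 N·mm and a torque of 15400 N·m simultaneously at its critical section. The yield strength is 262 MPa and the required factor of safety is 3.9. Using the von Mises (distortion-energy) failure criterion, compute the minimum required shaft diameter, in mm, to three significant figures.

d = 134 mm

σ_allow = σ_y/n = 262/3.9 = 67.18 MPa.
For a solid shaft σ_b = 32M/(πd³) and τ = 16T/(πd³), so the von Mises stress is σ' = (16/πd³)·√(4M²+3T²).
√(4M²+3T²) = √(4×(8.700×10^6)² + 3×(1.540×10^7)²) = 3.185×10^7 N·mm.
d³ = 16×3.185×10^7/(π×67.18) = 2.414×10^6 mm³.
d = 134.2 mm.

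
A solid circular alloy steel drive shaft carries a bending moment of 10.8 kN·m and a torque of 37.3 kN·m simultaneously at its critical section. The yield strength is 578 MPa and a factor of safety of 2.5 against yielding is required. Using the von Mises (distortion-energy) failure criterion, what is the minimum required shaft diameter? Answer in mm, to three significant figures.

d = 114 mm

σ_allow = σ_y/n = 578/2.5 = 231.2 MPa.
For a solid shaft σ_b = 32M/(πd³) and τ = 16T/(πd³), so the von Mises stress is σ' = (16/πd³)·√(4M²+3T²).
√(4M²+3T²) = √(4×(1.080×10^7)² + 3×(3.730×10^7)²) = 6.812×10^7 N·mm.
d³ = 16×6.812×10^7/(π×231.2) = 1.501×10^6 mm³.
d = 114.5 mm.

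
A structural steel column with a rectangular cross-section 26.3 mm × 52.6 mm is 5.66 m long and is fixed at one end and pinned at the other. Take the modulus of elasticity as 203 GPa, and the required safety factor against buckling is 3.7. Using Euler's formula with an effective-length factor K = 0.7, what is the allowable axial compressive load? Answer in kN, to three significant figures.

Buckling occurs about the weak axis: I_min = h·b³/12 = 52.6×26.3³/12 = 79740 mm⁴ (b = 26.3 mm is the smaller dimension).
Effective length L_e = KL = 0.7×5.66 m = 3962 mm.
Euler critical load P_cr = π²EI/L_e² = π²×203000×79740/3962² = 10180 N.
P_allow = P_cr/n = 10180/3.7 = 2751 N.

P_allow = 2.75 kN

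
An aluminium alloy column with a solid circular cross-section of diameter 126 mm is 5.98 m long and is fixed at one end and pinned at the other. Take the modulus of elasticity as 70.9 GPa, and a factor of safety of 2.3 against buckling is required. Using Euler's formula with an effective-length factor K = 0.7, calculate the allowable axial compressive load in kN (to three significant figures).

P_allow = 215 kN

I = πd⁴/64 = π×126⁴/64 = 1.237×10^7 mm⁴.
Effective length L_e = KL = 0.7×5.98 m = 4186 mm.
Euler critical load P_cr = π²EI/L_e² = π²×70900×1.237×10^7/4186² = 494100 N.
P_allow = P_cr/n = 494100/2.3 = 214800 N.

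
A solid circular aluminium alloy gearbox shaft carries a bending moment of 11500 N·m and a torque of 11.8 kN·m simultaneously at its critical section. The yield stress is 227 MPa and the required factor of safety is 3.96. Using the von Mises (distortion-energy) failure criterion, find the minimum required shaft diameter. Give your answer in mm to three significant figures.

d = 140 mm

σ_allow = σ_y/n = 227/3.96 = 57.32 MPa.
For a solid shaft σ_b = 32M/(πd³) and τ = 16T/(πd³), so the von Mises stress is σ' = (16/πd³)·√(4M²+3T²).
√(4M²+3T²) = √(4×(1.150×10^7)² + 3×(1.180×10^7)²) = 3.077×10^7 N·mm.
d³ = 16×3.077×10^7/(π×57.32) = 2.734×10^6 mm³.
d = 139.8 mm.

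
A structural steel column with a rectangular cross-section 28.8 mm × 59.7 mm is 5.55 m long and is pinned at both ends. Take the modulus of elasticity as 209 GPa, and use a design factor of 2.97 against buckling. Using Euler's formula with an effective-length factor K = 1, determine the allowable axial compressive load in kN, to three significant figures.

Buckling occurs about the weak axis: I_min = h·b³/12 = 59.7×28.8³/12 = 118800 mm⁴ (b = 28.8 mm is the smaller dimension).
Effective length L_e = KL = 1×5.55 m = 5550 mm.
Euler critical load P_cr = π²EI/L_e² = π²×209000×118800/5550² = 7958 N.
P_allow = P_cr/n = 7958/2.97 = 2680 N.

P_allow = 2.68 kN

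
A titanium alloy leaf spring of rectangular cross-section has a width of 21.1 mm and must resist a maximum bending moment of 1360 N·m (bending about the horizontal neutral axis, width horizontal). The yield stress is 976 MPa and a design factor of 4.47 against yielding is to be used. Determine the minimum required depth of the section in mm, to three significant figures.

σ_allow = 976/4.47 = 218.3 MPa.
For a rectangular section σ = 6M/(bh²), so h² = 6M/(b σ_allow) = 6×1360000/(21.1×218.3) = 1771 mm².
h = 42.09 mm.

h = 42.1 mm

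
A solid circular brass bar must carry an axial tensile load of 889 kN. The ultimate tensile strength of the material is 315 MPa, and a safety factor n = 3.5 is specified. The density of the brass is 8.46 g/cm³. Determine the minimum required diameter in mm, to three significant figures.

Allowable stress σ_allow = 315/3.5 = 90.00 MPa.
Required area A = F/σ_allow = 889000/90.00 = 9878 mm².
A = πd²/4 → d = √(4A/π) = 112.1 mm.

d = 112 mm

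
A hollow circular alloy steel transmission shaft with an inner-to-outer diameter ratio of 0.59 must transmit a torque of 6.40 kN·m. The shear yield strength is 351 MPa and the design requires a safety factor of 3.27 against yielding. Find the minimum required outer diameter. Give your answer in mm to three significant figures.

τ_allow = 351/3.27 = 107.3 MPa.
For a hollow shaft τ = 16T/[πd_o³(1−k⁴)] with k = 0.59, so 1−k⁴ = 0.8788.
d_o³ = 16T/[π τ_allow (1−k⁴)] = 16×6400000/(π×107.3×0.8788) = 345500 mm³.
d_o = 70.17 mm.

d_o = 70.2 mm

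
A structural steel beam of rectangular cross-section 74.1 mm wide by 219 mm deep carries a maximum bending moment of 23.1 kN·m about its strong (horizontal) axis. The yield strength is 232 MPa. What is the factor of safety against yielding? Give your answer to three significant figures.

Section modulus S = bh²/6 = 74.1×219²/6 = 592300 mm³.
σ = M/S = 2.3100×10^7/592300 = 39.00 MPa.
n = 232/39.00 = 5.949.

n = 5.95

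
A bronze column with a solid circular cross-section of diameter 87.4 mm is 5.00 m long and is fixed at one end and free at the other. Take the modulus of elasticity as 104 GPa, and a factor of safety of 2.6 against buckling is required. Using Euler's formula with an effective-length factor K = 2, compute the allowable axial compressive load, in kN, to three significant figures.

P_allow = 11.3 kN

I = πd⁴/64 = π×87.4⁴/64 = 2.864×10^6 mm⁴.
Effective length L_e = KL = 2×5.00 m = 10000 mm.
Euler critical load P_cr = π²EI/L_e² = π²×104000×2.864×10^6/10000² = 29400 N.
P_allow = P_cr/n = 29400/2.6 = 11310 N.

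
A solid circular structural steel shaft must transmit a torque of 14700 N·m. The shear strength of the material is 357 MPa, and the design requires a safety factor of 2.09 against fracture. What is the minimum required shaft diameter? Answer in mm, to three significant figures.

Allowable shear stress τ_allow = 357/2.09 = 170.8 MPa.
For a solid shaft τ = 16T/(πd³), so d³ = 16T/(π τ_allow) = 16×1.4700×10^7/(π×170.8) = 438300 mm³.
d = (438300)^(1/3) = 75.96 mm.

d = 76.0 mm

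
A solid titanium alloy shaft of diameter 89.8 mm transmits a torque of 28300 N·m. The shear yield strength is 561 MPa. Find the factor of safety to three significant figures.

τ = 16T/(πd³) = 16×2.8300×10^7/(π×89.8³) = 199.0 MPa.
n = τ_limit/τ = 561/199.0 = 2.819.

n = 2.82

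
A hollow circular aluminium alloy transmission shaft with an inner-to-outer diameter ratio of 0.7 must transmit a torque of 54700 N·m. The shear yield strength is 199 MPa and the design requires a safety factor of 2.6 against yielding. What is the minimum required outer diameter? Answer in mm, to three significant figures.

d_o = 169 mm

τ_allow = 199/2.6 = 76.54 MPa.
For a hollow shaft τ = 16T/[πd_o³(1−k⁴)] with k = 0.7, so 1−k⁴ = 0.7599.
d_o³ = 16T/[π τ_allow (1−k⁴)] = 16×5.4700×10^7/(π×76.54×0.7599) = 4.790×10^6 mm³.
d_o = 168.6 mm.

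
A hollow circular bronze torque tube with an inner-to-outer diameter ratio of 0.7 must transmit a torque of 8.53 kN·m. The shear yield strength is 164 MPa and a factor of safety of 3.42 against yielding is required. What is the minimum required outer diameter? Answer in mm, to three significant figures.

d_o = 106 mm

τ_allow = 164/3.42 = 47.95 MPa.
For a hollow shaft τ = 16T/[πd_o³(1−k⁴)] with k = 0.7, so 1−k⁴ = 0.7599.
d_o³ = 16T/[π τ_allow (1−k⁴)] = 16×8530000/(π×47.95×0.7599) = 1.192×10^6 mm³.
d_o = 106.0 mm.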